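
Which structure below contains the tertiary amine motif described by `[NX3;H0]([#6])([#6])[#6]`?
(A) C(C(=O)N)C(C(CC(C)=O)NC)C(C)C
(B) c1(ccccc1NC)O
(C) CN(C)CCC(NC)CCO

C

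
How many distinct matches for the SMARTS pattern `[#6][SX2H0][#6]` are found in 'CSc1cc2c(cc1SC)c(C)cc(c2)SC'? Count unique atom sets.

[#6][SX2H0][#6] is the SMARTS for a thioether: an aliphatic sulfur bridging two carbons with no H on the sulfur.
The molecule carries 3 separate instances of a methylthio ether (-SCH3) meeting every constraint; each maps to a distinct set of atoms, giving 3 matches.

3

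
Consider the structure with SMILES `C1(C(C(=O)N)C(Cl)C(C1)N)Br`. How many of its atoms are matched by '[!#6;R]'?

Check the 11 heavy atoms by environment: 5× C (in 5-ring) → no; 1× Br (acyclic) → no; 1× C (acyclic) → no; 1× O (acyclic) → no; 2× N (acyclic) → no; 1× Cl (acyclic) → no.
No environment satisfies the query, so 0 matching atoms.

0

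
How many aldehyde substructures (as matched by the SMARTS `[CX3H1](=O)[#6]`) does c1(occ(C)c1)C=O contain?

1

[CX3H1](=O)[#6] is the SMARTS for an aldehyde: an sp2 carbon with one H, double-bonded to O and single-bonded to carbon.
Exactly one fragment in the molecule meets all constraints, giving 1 match.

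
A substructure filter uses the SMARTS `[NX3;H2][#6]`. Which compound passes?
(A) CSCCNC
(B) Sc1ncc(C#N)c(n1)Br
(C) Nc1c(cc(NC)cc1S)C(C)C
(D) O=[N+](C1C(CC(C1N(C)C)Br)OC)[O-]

C

[NX3;H2][#6] describes a trivalent nitrogen with two H attached to carbon (a primary amine).
(A) has an N-methylamino group (-NHCH3) but the nitrogen bears two carbons and only one H (H1), not H2.
(B) has a nitrile (-C#N) but the nitrogen is NX1 (triple-bonded), not NX3 with two H.
(C) contains a primary amino group (-NH2), which satisfies every atom and bond constraint.
(D) has a nitro group (-[N+](=O)[O-]) but the nitrogen is [N+] with no H, not NX3H2.
So the answer is (C).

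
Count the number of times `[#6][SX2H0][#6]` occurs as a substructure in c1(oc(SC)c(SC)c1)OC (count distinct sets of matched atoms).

2

[#6][SX2H0][#6] is the SMARTS for a thioether: an aliphatic sulfur bridging two carbons with no H on the sulfur.
The molecule carries 2 separate instances of a methylthio ether (-SCH3) meeting every constraint; each maps to a distinct set of atoms, giving 2 matches.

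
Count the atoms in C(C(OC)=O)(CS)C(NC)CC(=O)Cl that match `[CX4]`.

6

The query [CX4] means: C with X4: aliphatic carbon with exactly 4 total connections (bonds + H).
Check the 14 heavy atoms by environment: 6× C (X4) → match; 1× N (X3) → no; 1× S (X2) → no; 2× C (X3) → no; 2× O (X1) → no; 1× Cl (X1) → no; 1× O (X2) → no.
That gives 6 matching atoms.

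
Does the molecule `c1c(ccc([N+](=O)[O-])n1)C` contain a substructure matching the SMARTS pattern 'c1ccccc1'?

No

The pattern c1ccccc1 describes six aromatic carbons in a ring — a benzene ring.
The closest candidate here is a methyl group (-CH3), but no six-membered all-carbon aromatic ring is present. No other fragment satisfies the full query, so there is no match.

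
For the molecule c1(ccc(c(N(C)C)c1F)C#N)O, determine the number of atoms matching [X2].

2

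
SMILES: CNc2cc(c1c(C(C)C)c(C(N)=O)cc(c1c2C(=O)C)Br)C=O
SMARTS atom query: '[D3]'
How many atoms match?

11

The query [D3] means: atom with exactly three heavy-atom neighbours.
Check the 24 heavy atoms by environment: 8× c (aromatic, D3) → match; 2× c (aromatic, D2) → no; 1× N (D2) → no; 4× C (D1) → no; 1× Br (D1) → no; 3× C (D3) → match; 3× O (D1) → no; 1× N (D1) → no; 1× C (D2) → no.
Summing the matching environments: 8 + 3 = 11 matching atoms.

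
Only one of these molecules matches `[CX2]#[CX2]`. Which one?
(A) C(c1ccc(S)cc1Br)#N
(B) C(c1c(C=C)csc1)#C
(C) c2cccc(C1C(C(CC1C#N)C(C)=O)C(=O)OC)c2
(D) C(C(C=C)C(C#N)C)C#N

B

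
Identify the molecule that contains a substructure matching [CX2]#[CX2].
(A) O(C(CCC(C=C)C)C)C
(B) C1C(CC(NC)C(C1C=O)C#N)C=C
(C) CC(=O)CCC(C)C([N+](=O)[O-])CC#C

C

[CX2]#[CX2] describes a carbon-carbon triple bond (an alkyne).
(A) has a vinyl group (-CH=CH2) but the C=C is a double bond; both carbons are CX3, not CX2.
(B) has a vinyl group (-CH=CH2) but the C=C is a double bond; both carbons are CX3, not CX2.
(C) contains an ethynyl group (-C#CH), which satisfies every atom and bond constraint.
So the answer is (C).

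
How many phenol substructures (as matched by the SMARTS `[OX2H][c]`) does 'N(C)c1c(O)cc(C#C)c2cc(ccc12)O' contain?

2

[OX2H][c] is the SMARTS for a phenol: a hydroxyl oxygen attached to an aromatic carbon.
The molecule carries 2 separate instances of a hydroxyl group (-OH) meeting every constraint; each maps to a distinct set of atoms, giving 2 matches.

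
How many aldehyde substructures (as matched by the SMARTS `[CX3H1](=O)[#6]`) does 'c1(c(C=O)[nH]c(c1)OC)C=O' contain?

[CX3H1](=O)[#6] is the SMARTS for an aldehyde: an sp2 carbon with one H, double-bonded to O and single-bonded to carbon.
The molecule carries 2 separate instances of an aldehyde (-CHO) meeting every constraint; each maps to a distinct set of atoms, giving 2 matches.

2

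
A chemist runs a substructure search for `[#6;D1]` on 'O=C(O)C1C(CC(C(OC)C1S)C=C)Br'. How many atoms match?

2

Check the 15 heavy atoms by environment: 6× C (D3) → no; 2× C (D2) → no; 2× O (D1) → no; 1× S (D1) → no; 1× O (D2) → no; 2× C (D1) → match; 1× Br (D1) → no.
That gives 2 matching atoms.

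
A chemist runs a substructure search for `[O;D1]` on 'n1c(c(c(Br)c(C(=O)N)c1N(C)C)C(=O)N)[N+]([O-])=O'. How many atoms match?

Check the 19 heavy atoms by environment: 1× n (aromatic, D2) → no; 5× c (aromatic, D3) → no; 1× Br (D1) → no; 1× N (charge +1, D3) → no; 1× O (charge -1, D1) → match; 3× O (D1) → match; 2× C (D3) → no; 2× N (D1) → no; 1× N (D3) → no; 2× C (D1) → no.
Summing the matching environments: 1 + 3 = 4 matching atoms.

4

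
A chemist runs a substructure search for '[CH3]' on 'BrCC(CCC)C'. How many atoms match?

The query [CH3] means: aliphatic carbon with exactly three hydrogens.
Check the 7 heavy atoms by environment: 3× C (H2) → no; 1× C (H1) → no; 1× Br (H0) → no; 2× C (H3) → match.
That gives 2 matching atoms.

2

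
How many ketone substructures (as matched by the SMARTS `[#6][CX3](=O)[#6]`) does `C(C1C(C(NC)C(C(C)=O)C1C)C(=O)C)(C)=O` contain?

[#6][CX3](=O)[#6] is the SMARTS for a ketone: a carbonyl carbon (no H) flanked by two carbons.
The molecule carries 3 separate instances of an acetyl/ketone group (-C(=O)CH3) meeting every constraint; each maps to a distinct set of atoms, giving 3 matches.

3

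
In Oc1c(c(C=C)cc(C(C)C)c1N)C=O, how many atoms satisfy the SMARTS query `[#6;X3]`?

9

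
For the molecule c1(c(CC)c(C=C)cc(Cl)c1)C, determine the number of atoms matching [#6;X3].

8

The query [#6;X3] means: any carbon (aromatic or not) with three total connections.
Check the 12 heavy atoms by environment: 6× c (aromatic, X3) → match; 3× C (X4) → no; 2× C (X3) → match; 1× Cl (X1) → no.
Summing the matching environments: 6 + 2 = 8 matching atoms.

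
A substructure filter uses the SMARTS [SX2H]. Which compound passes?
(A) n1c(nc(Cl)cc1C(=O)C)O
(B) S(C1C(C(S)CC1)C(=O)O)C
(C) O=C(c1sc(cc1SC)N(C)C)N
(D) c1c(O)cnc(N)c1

[SX2H] describes an aliphatic sulfur with two connections, one being H (a thiol).
(A) has a hydroxyl group (-OH) but it is an -OH, not an -SH.
(B) contains a thiol (-SH), which satisfies every atom and bond constraint.
(C) has a methylthio ether (-SCH3) but the sulfur has H0 (bonded to two carbons), not H1.
(D) has a hydroxyl group (-OH) but it is an -OH, not an -SH.
So the answer is (B).

B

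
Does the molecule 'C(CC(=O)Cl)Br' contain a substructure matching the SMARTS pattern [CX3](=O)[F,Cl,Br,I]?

The pattern [CX3](=O)[F,Cl,Br,I] describes a carbonyl carbon bonded to a halogen — an acyl halide.
The molecule carries an acyl chloride (-C(=O)Cl), whose atoms satisfy every constraint of the query, so the pattern matches.

Yes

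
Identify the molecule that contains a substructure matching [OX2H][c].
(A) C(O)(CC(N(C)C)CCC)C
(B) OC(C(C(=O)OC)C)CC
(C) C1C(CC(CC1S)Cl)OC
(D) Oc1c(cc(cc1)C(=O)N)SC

D

[OX2H][c] describes a hydroxyl oxygen attached to an aromatic carbon (a phenol).
(A) has a hydroxyl group (-OH) but the -OH is on an aliphatic carbon, not an aromatic c.
(B) has a hydroxyl group (-OH) but the -OH is on an aliphatic carbon, not an aromatic c.
(C) has a methoxy ether (-OCH3) but the oxygen has H0, not H1.
(D) contains a hydroxyl group (-OH), which satisfies every atom and bond constraint.
So the answer is (D).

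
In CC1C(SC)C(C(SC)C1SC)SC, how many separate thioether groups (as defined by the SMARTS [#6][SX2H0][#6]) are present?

[#6][SX2H0][#6] is the SMARTS for a thioether: an aliphatic sulfur bridging two carbons with no H on the sulfur.
The molecule carries 4 separate instances of a methylthio ether (-SCH3) meeting every constraint; each maps to a distinct set of atoms, giving 4 matches.

4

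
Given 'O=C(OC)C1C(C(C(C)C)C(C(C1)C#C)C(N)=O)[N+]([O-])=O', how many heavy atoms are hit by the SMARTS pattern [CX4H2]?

Check the 21 heavy atoms by environment: 6× C (H1, X4) → no; 1× C (H2, X4) → match; 3× C (H3, X4) → no; 1× C (H0, X2) → no; 1× C (H1, X2) → no; 1× N (charge +1, H0, X3) → no; 1× O (charge -1, H0, X1) → no; 3× O (H0, X1) → no; 2× C (H0, X3) → no; 1× N (H2, X3) → no; 1× O (H0, X2) → no.
That gives 1 matching atom.

1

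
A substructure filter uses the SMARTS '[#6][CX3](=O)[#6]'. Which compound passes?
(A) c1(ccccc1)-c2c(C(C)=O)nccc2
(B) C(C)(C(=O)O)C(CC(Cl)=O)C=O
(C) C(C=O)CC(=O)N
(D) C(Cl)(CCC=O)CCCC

A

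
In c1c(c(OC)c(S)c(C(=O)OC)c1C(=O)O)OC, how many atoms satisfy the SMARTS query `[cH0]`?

5

Check the 18 heavy atoms by environment: 5× c (aromatic, H0) → match; 1× c (aromatic, H1) → no; 5× O (H0) → no; 3× C (H3) → no; 2× C (H0) → no; 1× O (H1) → no; 1× S (H1) → no.
That gives 5 matching atoms.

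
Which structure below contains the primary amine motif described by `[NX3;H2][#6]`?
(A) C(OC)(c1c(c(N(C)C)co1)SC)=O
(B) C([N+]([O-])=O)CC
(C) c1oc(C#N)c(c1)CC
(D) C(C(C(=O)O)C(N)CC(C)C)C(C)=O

[NX3;H2][#6] describes a trivalent nitrogen with two H attached to carbon (a primary amine).
(A) has a dimethylamino group (-N(CH3)2) but the nitrogen has H0, not H2.
(B) has a nitro group (-[N+](=O)[O-]) but the nitrogen is [N+] with no H, not NX3H2.
(C) has a nitrile (-C#N) but the nitrogen is NX1 (triple-bonded), not NX3 with two H.
(D) contains a primary amino group (-NH2), which satisfies every atom and bond constraint.
So the answer is (D).

D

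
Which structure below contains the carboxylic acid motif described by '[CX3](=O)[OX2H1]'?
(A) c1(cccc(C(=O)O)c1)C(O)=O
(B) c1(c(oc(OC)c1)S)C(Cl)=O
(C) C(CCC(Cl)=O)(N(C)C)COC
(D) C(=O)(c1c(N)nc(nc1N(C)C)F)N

[CX3](=O)[OX2H1] describes an sp2 carbon double-bonded to O and single-bonded to an -OH oxygen (a carboxylic acid).
(A) contains a carboxylic acid group (-C(=O)OH), which satisfies every atom and bond constraint.
(B) has an acyl chloride (-C(=O)Cl) but the carbonyl is bonded to Cl, not to an -OH oxygen.
(C) has an acyl chloride (-C(=O)Cl) but the carbonyl is bonded to Cl, not to an -OH oxygen.
(D) has a primary amide (-C(=O)NH2) but the carbonyl is bonded to N, not to an -OH oxygen.
So the answer is (A).

A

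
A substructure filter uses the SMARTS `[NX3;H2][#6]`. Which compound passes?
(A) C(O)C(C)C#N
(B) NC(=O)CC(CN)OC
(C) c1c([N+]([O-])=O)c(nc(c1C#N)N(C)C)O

B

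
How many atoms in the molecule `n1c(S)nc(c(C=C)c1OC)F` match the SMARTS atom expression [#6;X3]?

The query [#6;X3] means: any carbon (aromatic or not) with three total connections.
Check the 12 heavy atoms by environment: 2× n (aromatic, X2) → no; 4× c (aromatic, X3) → match; 2× C (X3) → match; 1× F (X1) → no; 1× O (X2) → no; 1× C (X4) → no; 1× S (X2) → no.
Summing the matching environments: 4 + 2 = 6 matching atoms.

6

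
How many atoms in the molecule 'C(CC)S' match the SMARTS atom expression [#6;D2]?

The query [#6;D2] means: any carbon bonded to exactly two heavy atoms.
Check the 4 heavy atoms by environment: 2× C (D2) → match; 1× S (D1) → no; 1× C (D1) → no.
That gives 2 matching atoms.

2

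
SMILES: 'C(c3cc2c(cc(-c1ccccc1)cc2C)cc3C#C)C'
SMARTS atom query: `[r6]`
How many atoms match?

The query [r6] means: r6 matches atoms in a six-membered ring.
Check the 21 heavy atoms by environment: 16× c (aromatic, in 6-ring) → match; 5× C (acyclic) → no.
That gives 16 matching atoms.

16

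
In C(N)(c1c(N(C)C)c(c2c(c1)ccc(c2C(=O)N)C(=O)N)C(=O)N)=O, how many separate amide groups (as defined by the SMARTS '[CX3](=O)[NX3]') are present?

[CX3](=O)[NX3] is the SMARTS for an amide: a carbonyl carbon bonded to a trivalent nitrogen.
The molecule carries 4 separate instances of a primary amide (-C(=O)NH2) meeting every constraint; each maps to a distinct set of atoms, giving 4 matches.

4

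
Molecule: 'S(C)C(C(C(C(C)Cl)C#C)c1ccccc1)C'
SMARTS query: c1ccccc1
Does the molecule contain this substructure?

Yes

The pattern c1ccccc1 describes six aromatic carbons in a ring — a benzene ring.
The molecule carries a phenyl ring, whose atoms satisfy every constraint of the query, so the pattern matches.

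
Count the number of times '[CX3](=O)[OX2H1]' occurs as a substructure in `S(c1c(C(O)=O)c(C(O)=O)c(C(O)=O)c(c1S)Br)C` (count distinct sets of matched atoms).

3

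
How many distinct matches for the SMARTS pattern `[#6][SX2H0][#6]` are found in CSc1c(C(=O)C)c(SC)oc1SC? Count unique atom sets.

3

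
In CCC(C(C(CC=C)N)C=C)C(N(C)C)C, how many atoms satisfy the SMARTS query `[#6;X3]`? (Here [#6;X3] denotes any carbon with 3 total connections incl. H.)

The query [#6;X3] means: any carbon (aromatic or not) with three total connections.
Check the 16 heavy atoms by environment: 10× C (X4) → no; 4× C (X3) → match; 2× N (X3) → no.
That gives 4 matching atoms.

4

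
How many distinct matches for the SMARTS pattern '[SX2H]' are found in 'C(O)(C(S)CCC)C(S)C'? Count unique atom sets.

[SX2H] is the SMARTS for a thiol: an aliphatic sulfur with two connections, one being H.
The molecule carries 2 separate instances of a thiol (-SH) meeting every constraint; each maps to a distinct set of atoms, giving 2 matches.

2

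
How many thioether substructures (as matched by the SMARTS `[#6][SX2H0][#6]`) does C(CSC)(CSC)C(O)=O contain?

2

[#6][SX2H0][#6] is the SMARTS for a thioether: an aliphatic sulfur bridging two carbons with no H on the sulfur.
The molecule carries 2 separate instances of a methylthio ether (-SCH3) meeting every constraint; each maps to a distinct set of atoms, giving 2 matches.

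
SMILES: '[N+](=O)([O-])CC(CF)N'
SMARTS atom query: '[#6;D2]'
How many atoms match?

2

The query [#6;D2] means: any carbon bonded to exactly two heavy atoms.
Check the 8 heavy atoms by environment: 2× C (D2) → match; 1× C (D3) → no; 1× F (D1) → no; 1× N (D1) → no; 1× N (charge +1, D3) → no; 1× O (charge -1, D1) → no; 1× O (D1) → no.
That gives 2 matching atoms.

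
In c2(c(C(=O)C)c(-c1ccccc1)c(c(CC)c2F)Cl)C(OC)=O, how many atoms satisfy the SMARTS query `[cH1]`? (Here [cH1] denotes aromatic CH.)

Check the 23 heavy atoms by environment: 7× c (aromatic, H0) → no; 1× Cl (H0) → no; 2× C (H0) → no; 3× O (H0) → no; 3× C (H3) → no; 5× c (aromatic, H1) → match; 1× C (H2) → no; 1× F (H0) → no.
That gives 5 matching atoms.

5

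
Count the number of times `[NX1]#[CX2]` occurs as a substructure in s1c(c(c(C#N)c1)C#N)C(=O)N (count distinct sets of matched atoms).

[NX1]#[CX2] is the SMARTS for a nitrile: a nitrogen triple-bonded to a two-connected carbon.
The molecule carries 2 separate instances of a nitrile (-C#N) meeting every constraint; each maps to a distinct set of atoms, giving 2 matches.

2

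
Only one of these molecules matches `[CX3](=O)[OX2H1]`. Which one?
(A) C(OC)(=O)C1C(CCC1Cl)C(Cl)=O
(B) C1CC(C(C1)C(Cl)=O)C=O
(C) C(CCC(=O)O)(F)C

[CX3](=O)[OX2H1] describes an sp2 carbon double-bonded to O and single-bonded to an -OH oxygen (a carboxylic acid).
(A) has an acyl chloride (-C(=O)Cl) but the carbonyl is bonded to Cl, not to an -OH oxygen.
(B) has an acyl chloride (-C(=O)Cl) but the carbonyl is bonded to Cl, not to an -OH oxygen.
(C) contains a carboxylic acid group (-C(=O)OH), which satisfies every atom and bond constraint.
So the answer is (C).

C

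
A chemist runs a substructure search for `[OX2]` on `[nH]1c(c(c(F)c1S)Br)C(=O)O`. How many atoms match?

The query [OX2] means: aliphatic oxygen with two total connections — ether, hydroxyl, or ester single-bond O.
Check the 11 heavy atoms by environment: 1× n (aromatic, X3) → no; 4× c (aromatic, X3) → no; 1× C (X3) → no; 1× O (X1) → no; 1× O (X2) → match; 1× S (X2) → no; 1× F (X1) → no; 1× Br (X1) → no.
That gives 1 matching atom.

1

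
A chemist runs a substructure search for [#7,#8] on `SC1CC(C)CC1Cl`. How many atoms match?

0

The query [#7,#8] means: nitrogen or oxygen (comma = OR).
Check the 8 heavy atoms by environment: 6× C → no; 1× Cl → no; 1× S → no.
No environment satisfies the query, so 0 matching atoms.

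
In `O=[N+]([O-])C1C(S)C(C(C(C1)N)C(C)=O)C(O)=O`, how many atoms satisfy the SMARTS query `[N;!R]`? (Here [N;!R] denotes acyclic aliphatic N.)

2

The query [N;!R] means: aliphatic nitrogen not in a ring.
Check the 17 heavy atoms by environment: 6× C (in 6-ring) → no; 3× C (acyclic) → no; 4× O (acyclic) → no; 1× N (acyclic) → match; 1× S (acyclic) → no; 1× N (charge +1, acyclic) → match; 1× O (charge -1, acyclic) → no.
Summing the matching environments: 1 + 1 = 2 matching atoms.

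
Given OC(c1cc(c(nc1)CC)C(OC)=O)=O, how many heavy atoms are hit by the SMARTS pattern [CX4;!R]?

3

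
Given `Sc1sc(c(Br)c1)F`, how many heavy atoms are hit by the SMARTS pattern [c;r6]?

Check the 8 heavy atoms by environment: 1× s (aromatic, in 5-ring) → no; 4× c (aromatic, in 5-ring) → no; 1× Br (acyclic) → no; 1× S (acyclic) → no; 1× F (acyclic) → no.
No environment satisfies the query, so 0 matching atoms.

0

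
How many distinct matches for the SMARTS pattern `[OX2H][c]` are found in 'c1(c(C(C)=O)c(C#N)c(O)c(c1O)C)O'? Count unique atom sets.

3

[OX2H][c] is the SMARTS for a phenol: a hydroxyl oxygen attached to an aromatic carbon.
The molecule carries 3 separate instances of a hydroxyl group (-OH) meeting every constraint; each maps to a distinct set of atoms, giving 3 matches.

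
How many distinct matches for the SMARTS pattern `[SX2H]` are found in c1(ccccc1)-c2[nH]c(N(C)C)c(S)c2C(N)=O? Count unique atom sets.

[SX2H] is the SMARTS for a thiol: an aliphatic sulfur with two connections, one being H.
Exactly one fragment in the molecule meets all constraints, giving 1 match.

1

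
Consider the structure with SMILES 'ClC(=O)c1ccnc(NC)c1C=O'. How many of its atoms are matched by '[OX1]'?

2

The query [OX1] means: aliphatic oxygen with one total connection — typically a carbonyl =O or an oxide.
Check the 13 heavy atoms by environment: 1× n (aromatic, X2) → no; 5× c (aromatic, X3) → no; 2× C (X3) → no; 2× O (X1) → match; 1× Cl (X1) → no; 1× N (X3) → no; 1× C (X4) → no.
That gives 2 matching atoms.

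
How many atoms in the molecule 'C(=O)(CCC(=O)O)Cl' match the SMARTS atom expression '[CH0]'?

Check the 8 heavy atoms by environment: 2× C (H2) → no; 2× C (H0) → match; 2× O (H0) → no; 1× Cl (H0) → no; 1× O (H1) → no.
That gives 2 matching atoms.

2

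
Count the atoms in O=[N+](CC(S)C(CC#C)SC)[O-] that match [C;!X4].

2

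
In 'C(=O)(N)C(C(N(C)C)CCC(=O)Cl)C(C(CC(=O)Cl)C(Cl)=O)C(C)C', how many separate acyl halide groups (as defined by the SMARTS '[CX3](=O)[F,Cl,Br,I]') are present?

3

[CX3](=O)[F,Cl,Br,I] is the SMARTS for an acyl halide: a carbonyl carbon bonded to a halogen.
The molecule carries 3 separate instances of an acyl chloride (-C(=O)Cl) meeting every constraint; each maps to a distinct set of atoms, giving 3 matches.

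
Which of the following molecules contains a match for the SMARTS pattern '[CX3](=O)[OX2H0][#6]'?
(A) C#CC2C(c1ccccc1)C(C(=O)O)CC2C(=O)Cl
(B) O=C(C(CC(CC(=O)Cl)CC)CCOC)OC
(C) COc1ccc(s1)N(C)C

B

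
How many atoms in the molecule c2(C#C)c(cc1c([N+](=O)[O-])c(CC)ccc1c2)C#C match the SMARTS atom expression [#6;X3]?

The query [#6;X3] means: any carbon (aromatic or not) with three total connections.
Check the 19 heavy atoms by environment: 10× c (aromatic, X3) → match; 4× C (X2) → no; 2× C (X4) → no; 1× N (charge +1, X3) → no; 1× O (charge -1, X1) → no; 1× O (X1) → no.
That gives 10 matching atoms.

10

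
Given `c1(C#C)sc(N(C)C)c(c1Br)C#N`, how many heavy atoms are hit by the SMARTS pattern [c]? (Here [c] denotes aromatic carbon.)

4

The query [c] means: lowercase c matches aromatic carbon only.
Check the 13 heavy atoms by environment: 1× s (aromatic) → no; 4× c (aromatic) → match; 5× C → no; 2× N → no; 1× Br → no.
That gives 4 matching atoms.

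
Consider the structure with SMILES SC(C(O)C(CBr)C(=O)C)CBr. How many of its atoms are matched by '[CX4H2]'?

2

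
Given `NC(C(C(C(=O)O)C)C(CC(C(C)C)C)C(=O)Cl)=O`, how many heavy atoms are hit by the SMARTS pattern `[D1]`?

10

The query [D1] means: atom with exactly one heavy-atom neighbour (degree 1).
Check the 19 heavy atoms by environment: 4× C (D1) → match; 8× C (D3) → no; 1× C (D2) → no; 4× O (D1) → match; 1× N (D1) → match; 1× Cl (D1) → match.
Summing the matching environments: 4 + 4 + 1 + 1 = 10 matching atoms.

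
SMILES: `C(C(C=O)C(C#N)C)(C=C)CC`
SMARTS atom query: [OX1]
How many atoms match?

Check the 12 heavy atoms by environment: 6× C (X4) → no; 3× C (X3) → no; 1× O (X1) → match; 1× C (X2) → no; 1× N (X1) → no.
That gives 1 matching atom.

1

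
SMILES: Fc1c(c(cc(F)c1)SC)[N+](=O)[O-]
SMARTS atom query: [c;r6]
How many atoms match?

The query [c;r6] means: aromatic carbon that belongs to a six-membered ring.
Check the 13 heavy atoms by environment: 6× c (aromatic, in 6-ring) → match; 1× N (charge +1, acyclic) → no; 1× O (charge -1, acyclic) → no; 1× O (acyclic) → no; 2× F (acyclic) → no; 1× S (acyclic) → no; 1× C (acyclic) → no.
That gives 6 matching atoms.

6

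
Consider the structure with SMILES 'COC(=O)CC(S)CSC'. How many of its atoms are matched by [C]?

Check the 10 heavy atoms by environment: 6× C → match; 2× O → no; 2× S → no.
That gives 6 matching atoms.

6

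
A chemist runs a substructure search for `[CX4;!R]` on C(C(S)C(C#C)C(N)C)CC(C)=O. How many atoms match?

Check the 13 heavy atoms by environment: 7× C (X4, acyclic) → match; 1× C (X3, acyclic) → no; 1× O (X1, acyclic) → no; 1× S (X2, acyclic) → no; 1× N (X3, acyclic) → no; 2× C (X2, acyclic) → no.
That gives 7 matching atoms.

7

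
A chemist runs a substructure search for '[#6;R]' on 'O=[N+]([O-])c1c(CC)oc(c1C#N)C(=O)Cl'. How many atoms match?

The query [#6;R] means: carbon that is part of a ring.
Check the 15 heavy atoms by environment: 1× o (aromatic, in 5-ring) → no; 4× c (aromatic, in 5-ring) → match; 4× C (acyclic) → no; 2× O (acyclic) → no; 1× Cl (acyclic) → no; 1× N (charge +1, acyclic) → no; 1× O (charge -1, acyclic) → no; 1× N (acyclic) → no.
That gives 4 matching atoms.

4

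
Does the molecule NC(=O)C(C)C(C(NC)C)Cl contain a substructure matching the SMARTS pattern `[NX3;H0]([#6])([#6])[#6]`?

The pattern [NX3;H0]([#6])([#6])[#6] describes a trivalent nitrogen with no H, bonded to three carbons — a tertiary amine.
The closest candidate here is a primary amide (-C(=O)NH2), but the amide nitrogen has H2 and only one carbon neighbour. No other fragment satisfies the full query, so there is no match.

No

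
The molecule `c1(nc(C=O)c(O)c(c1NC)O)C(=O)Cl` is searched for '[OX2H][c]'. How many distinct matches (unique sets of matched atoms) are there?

2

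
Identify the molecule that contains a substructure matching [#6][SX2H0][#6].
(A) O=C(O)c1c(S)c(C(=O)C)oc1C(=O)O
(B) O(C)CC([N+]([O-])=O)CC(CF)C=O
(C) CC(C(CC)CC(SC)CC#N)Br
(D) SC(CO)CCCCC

C

[#6][SX2H0][#6] describes an aliphatic sulfur bridging two carbons with no H on the sulfur (a thioether).
(A) has a thiol (-SH) but the sulfur has H1, not H0 bridging two carbons.
(B) has a methoxy ether (-OCH3) but the bridging atom is O, not S.
(C) contains a methylthio ether (-SCH3), which satisfies every atom and bond constraint.
(D) has a thiol (-SH) but the sulfur has H1, not H0 bridging two carbons.
So the answer is (C).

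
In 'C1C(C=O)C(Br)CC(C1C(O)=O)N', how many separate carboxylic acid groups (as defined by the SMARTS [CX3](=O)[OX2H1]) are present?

1

[CX3](=O)[OX2H1] is the SMARTS for a carboxylic acid: an sp2 carbon double-bonded to O and single-bonded to an -OH oxygen.
Exactly one fragment in the molecule meets all constraints, giving 1 match.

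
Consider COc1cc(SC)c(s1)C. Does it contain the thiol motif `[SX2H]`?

No

The pattern [SX2H] describes an aliphatic sulfur with two connections, one being H — a thiol.
The closest candidate here is a methylthio ether (-SCH3), but the sulfur has H0 (bonded to two carbons), not H1. No other fragment satisfies the full query, so there is no match.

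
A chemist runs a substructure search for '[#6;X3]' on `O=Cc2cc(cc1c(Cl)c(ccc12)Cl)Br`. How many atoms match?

11

The query [#6;X3] means: any carbon (aromatic or not) with three total connections.
Check the 15 heavy atoms by environment: 10× c (aromatic, X3) → match; 2× Cl (X1) → no; 1× Br (X1) → no; 1× C (X3) → match; 1× O (X1) → no.
Summing the matching environments: 10 + 1 = 11 matching atoms.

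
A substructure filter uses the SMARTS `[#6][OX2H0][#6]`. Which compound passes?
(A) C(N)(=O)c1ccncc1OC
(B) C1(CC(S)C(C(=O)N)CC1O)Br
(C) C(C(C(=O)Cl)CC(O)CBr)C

A

[#6][OX2H0][#6] describes an aliphatic oxygen bridging two carbons with no H on the oxygen (an ether).
(A) contains a methoxy ether (-OCH3), which satisfies every atom and bond constraint.
(B) has a hydroxyl group (-OH) but the oxygen has H1, not H0 bridging two carbons.
(C) has a hydroxyl group (-OH) but the oxygen has H1, not H0 bridging two carbons.
So the answer is (A).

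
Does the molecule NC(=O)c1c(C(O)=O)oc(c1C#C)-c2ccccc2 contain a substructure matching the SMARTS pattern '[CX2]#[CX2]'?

Yes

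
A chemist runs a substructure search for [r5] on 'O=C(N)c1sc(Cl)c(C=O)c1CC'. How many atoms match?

5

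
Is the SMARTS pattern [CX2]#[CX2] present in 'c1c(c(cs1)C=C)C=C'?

The pattern [CX2]#[CX2] describes a carbon-carbon triple bond — an alkyne.
The closest candidate here is a vinyl group (-CH=CH2), but the C=C is a double bond; both carbons are CX3, not CX2. No other fragment satisfies the full query, so there is no match.

No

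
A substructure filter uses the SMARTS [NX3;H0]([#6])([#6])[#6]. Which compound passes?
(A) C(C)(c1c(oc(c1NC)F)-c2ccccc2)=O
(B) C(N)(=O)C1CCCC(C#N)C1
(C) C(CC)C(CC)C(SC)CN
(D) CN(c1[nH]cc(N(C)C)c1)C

[NX3;H0]([#6])([#6])[#6] describes a trivalent nitrogen with no H, bonded to three carbons (a tertiary amine).
(A) has an N-methylamino group (-NHCH3) but the nitrogen still has one H (H1), not H0.
(B) has a primary amide (-C(=O)NH2) but the amide nitrogen has H2 and only one carbon neighbour.
(C) has a primary amino group (-NH2) but the nitrogen has H2, not H0 with three carbons.
(D) contains a dimethylamino group (-N(CH3)2), which satisfies every atom and bond constraint.
So the answer is (D).

D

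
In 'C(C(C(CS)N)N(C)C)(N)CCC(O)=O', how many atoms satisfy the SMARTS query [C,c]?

9

Check the 15 heavy atoms by environment: 9× C → match; 1× S → no; 3× N → no; 2× O → no.
That gives 9 matching atoms.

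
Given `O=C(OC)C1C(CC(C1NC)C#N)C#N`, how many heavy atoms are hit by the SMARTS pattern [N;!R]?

3

Check the 15 heavy atoms by environment: 5× C (in 5-ring) → no; 5× C (acyclic) → no; 3× N (acyclic) → match; 2× O (acyclic) → no.
That gives 3 matching atoms.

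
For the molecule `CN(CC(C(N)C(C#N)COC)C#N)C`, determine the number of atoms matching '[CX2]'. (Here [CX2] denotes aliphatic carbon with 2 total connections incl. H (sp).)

Check the 15 heavy atoms by environment: 8× C (X4) → no; 2× C (X2) → match; 2× N (X1) → no; 1× O (X2) → no; 2× N (X3) → no.
That gives 2 matching atoms.

2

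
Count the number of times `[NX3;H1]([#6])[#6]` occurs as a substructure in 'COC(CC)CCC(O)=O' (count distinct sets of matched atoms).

[NX3;H1]([#6])[#6] is the SMARTS for a secondary amine: a trivalent nitrogen with one H, bonded to two carbons.
No fragment in the molecule satisfies every constraint, giving 0 matches.

0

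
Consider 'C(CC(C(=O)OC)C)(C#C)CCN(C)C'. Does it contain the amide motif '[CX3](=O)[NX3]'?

The pattern [CX3](=O)[NX3] describes a carbonyl carbon bonded to a trivalent nitrogen — an amide.
The closest candidate here is a methyl-ester group (-C(=O)OCH3), but the carbonyl is bonded to O, not to an NX3 nitrogen. No other fragment satisfies the full query, so there is no match.

No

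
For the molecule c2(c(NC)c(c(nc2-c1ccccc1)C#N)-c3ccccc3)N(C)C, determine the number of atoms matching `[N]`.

Check the 25 heavy atoms by environment: 1× n (aromatic) → no; 17× c (aromatic) → no; 4× C → no; 3× N → match.
That gives 3 matching atoms.

3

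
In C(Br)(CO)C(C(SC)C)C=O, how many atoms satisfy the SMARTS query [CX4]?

The query [CX4] means: C with X4: aliphatic carbon with exactly 4 total connections (bonds + H).
Check the 11 heavy atoms by environment: 6× C (X4) → match; 1× Br (X1) → no; 1× O (X2) → no; 1× S (X2) → no; 1× C (X3) → no; 1× O (X1) → no.
That gives 6 matching atoms.

6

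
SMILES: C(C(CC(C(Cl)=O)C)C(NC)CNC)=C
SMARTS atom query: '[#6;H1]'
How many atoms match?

The query [#6;H1] means: any carbon bearing exactly one hydrogen.
Check the 15 heavy atoms by environment: 3× C (H3) → no; 4× C (H1) → match; 3× C (H2) → no; 2× N (H1) → no; 1× C (H0) → no; 1× O (H0) → no; 1× Cl (H0) → no.
That gives 4 matching atoms.

4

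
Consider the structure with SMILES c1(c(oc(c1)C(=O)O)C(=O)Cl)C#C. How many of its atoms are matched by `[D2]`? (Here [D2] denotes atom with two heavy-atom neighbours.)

The query [D2] means: atom with exactly two heavy-atom neighbours.
Check the 13 heavy atoms by environment: 1× o (aromatic, D2) → match; 3× c (aromatic, D3) → no; 1× c (aromatic, D2) → match; 2× C (D3) → no; 3× O (D1) → no; 1× Cl (D1) → no; 1× C (D2) → match; 1× C (D1) → no.
Summing the matching environments: 1 + 1 + 1 = 3 matching atoms.

3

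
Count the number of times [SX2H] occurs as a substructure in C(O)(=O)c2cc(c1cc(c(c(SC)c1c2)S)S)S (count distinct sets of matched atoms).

[SX2H] is the SMARTS for a thiol: an aliphatic sulfur with two connections, one being H.
The molecule carries 3 separate instances of a thiol (-SH) meeting every constraint; each maps to a distinct set of atoms, giving 3 matches.

3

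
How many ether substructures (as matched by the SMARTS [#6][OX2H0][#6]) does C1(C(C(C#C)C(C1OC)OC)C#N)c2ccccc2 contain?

2

[#6][OX2H0][#6] is the SMARTS for an ether: an aliphatic oxygen bridging two carbons with no H on the oxygen.
The molecule carries 2 separate instances of a methoxy ether (-OCH3) meeting every constraint; each maps to a distinct set of atoms, giving 2 matches.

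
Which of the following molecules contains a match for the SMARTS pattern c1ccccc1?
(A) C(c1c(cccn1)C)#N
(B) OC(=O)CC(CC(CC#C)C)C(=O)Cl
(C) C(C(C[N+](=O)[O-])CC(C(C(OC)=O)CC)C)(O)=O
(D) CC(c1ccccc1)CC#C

D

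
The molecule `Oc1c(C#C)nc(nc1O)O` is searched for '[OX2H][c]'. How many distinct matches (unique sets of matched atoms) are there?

3

[OX2H][c] is the SMARTS for a phenol: a hydroxyl oxygen attached to an aromatic carbon.
The molecule carries 3 separate instances of a hydroxyl group (-OH) meeting every constraint; each maps to a distinct set of atoms, giving 3 matches.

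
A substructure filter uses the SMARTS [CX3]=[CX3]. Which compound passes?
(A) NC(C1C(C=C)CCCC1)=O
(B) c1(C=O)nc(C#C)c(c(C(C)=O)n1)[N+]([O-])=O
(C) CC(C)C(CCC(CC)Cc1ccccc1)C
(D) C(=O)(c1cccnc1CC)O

A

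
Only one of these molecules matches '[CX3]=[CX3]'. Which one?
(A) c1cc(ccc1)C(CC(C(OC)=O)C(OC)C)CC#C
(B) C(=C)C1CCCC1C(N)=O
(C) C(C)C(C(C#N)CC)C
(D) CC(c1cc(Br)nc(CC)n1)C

[CX3]=[CX3] describes a non-aromatic C=C double bond between two sp2 carbons (an alkene).
(A) has an ethynyl group (-C#CH) but the C-C bond is a triple bond, not a double bond.
(B) contains a vinyl group (-CH=CH2), which satisfies every atom and bond constraint.
(C) has an ethyl group (-CH2CH3) but its C-C bond is a single bond between CX4 carbons, not CX3=CX3.
(D) has an ethyl group (-CH2CH3) but its C-C bond is a single bond between CX4 carbons, not CX3=CX3.
So the answer is (B).

B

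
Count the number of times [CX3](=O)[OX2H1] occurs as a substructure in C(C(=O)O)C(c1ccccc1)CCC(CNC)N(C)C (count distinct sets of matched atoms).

[CX3](=O)[OX2H1] is the SMARTS for a carboxylic acid: an sp2 carbon double-bonded to O and single-bonded to an -OH oxygen.
Exactly one fragment in the molecule meets all constraints, giving 1 match.

1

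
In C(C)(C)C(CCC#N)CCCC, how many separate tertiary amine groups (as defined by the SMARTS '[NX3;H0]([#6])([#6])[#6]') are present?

[NX3;H0]([#6])([#6])[#6] is the SMARTS for a tertiary amine: a trivalent nitrogen with no H, bonded to three carbons.
No fragment in the molecule satisfies every constraint, giving 0 matches.

0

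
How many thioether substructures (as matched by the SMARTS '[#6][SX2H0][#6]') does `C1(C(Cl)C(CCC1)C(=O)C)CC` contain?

0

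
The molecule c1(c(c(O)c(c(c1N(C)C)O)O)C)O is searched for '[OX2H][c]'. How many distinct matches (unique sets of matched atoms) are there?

4

[OX2H][c] is the SMARTS for a phenol: a hydroxyl oxygen attached to an aromatic carbon.
The molecule carries 4 separate instances of a hydroxyl group (-OH) meeting every constraint; each maps to a distinct set of atoms, giving 4 matches.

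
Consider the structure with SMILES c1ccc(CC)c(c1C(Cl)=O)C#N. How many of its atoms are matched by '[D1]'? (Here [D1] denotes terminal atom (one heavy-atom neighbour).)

The query [D1] means: atom with exactly one heavy-atom neighbour (degree 1).
Check the 13 heavy atoms by environment: 3× c (aromatic, D3) → no; 3× c (aromatic, D2) → no; 2× C (D2) → no; 1× C (D1) → match; 1× N (D1) → match; 1× C (D3) → no; 1× O (D1) → match; 1× Cl (D1) → match.
Summing the matching environments: 1 + 1 + 1 + 1 = 4 matching atoms.

4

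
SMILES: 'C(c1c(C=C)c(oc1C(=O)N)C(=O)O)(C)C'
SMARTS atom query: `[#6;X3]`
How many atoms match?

The query [#6;X3] means: any carbon (aromatic or not) with three total connections.
Check the 16 heavy atoms by environment: 1× o (aromatic, X2) → no; 4× c (aromatic, X3) → match; 4× C (X3) → match; 2× O (X1) → no; 1× O (X2) → no; 3× C (X4) → no; 1× N (X3) → no.
Summing the matching environments: 4 + 4 = 8 matching atoms.

8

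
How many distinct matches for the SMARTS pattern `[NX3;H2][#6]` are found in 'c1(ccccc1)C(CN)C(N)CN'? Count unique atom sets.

3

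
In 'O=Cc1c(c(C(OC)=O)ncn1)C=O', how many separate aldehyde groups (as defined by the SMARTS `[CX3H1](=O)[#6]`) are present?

2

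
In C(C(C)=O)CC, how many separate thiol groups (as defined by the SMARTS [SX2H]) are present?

0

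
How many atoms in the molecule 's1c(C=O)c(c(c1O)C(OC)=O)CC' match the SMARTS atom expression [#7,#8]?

4

The query [#7,#8] means: nitrogen or oxygen (comma = OR).
Check the 14 heavy atoms by environment: 1× s (aromatic) → no; 4× c (aromatic) → no; 5× C → no; 4× O → match.
That gives 4 matching atoms.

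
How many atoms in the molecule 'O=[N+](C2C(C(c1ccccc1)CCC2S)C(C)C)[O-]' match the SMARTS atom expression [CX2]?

The query [CX2] means: C with X2: aliphatic carbon with exactly 2 total connections.
Check the 19 heavy atoms by environment: 9× C (X4) → no; 1× S (X2) → no; 1× N (charge +1, X3) → no; 1× O (charge -1, X1) → no; 1× O (X1) → no; 6× c (aromatic, X3) → no.
No environment satisfies the query, so 0 matching atoms.

0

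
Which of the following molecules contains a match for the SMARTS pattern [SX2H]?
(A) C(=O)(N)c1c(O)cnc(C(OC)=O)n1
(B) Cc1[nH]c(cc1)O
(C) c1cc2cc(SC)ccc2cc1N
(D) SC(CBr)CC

D

[SX2H] describes an aliphatic sulfur with two connections, one being H (a thiol).
(A) has a hydroxyl group (-OH) but it is an -OH, not an -SH.
(B) has a hydroxyl group (-OH) but it is an -OH, not an -SH.
(C) has a methylthio ether (-SCH3) but the sulfur has H0 (bonded to two carbons), not H1.
(D) contains a thiol (-SH), which satisfies every atom and bond constraint.
So the answer is (D).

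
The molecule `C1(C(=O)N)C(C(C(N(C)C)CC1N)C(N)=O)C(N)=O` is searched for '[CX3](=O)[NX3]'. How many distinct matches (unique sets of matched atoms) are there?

[CX3](=O)[NX3] is the SMARTS for an amide: a carbonyl carbon bonded to a trivalent nitrogen.
The molecule carries 3 separate instances of a primary amide (-C(=O)NH2) meeting every constraint; each maps to a distinct set of atoms, giving 3 matches.

3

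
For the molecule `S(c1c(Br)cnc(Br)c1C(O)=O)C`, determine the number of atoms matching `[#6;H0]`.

5

The query [#6;H0] means: any carbon with no attached hydrogen.
Check the 13 heavy atoms by environment: 1× n (aromatic, H0) → no; 4× c (aromatic, H0) → match; 1× c (aromatic, H1) → no; 2× Br (H0) → no; 1× C (H0) → match; 1× O (H0) → no; 1× O (H1) → no; 1× S (H0) → no; 1× C (H3) → no.
Summing the matching environments: 4 + 1 = 5 matching atoms.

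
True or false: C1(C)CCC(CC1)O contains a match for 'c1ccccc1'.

False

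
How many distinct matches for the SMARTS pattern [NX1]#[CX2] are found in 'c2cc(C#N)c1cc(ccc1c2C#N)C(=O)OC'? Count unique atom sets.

[NX1]#[CX2] is the SMARTS for a nitrile: a nitrogen triple-bonded to a two-connected carbon.
The molecule carries 2 separate instances of a nitrile (-C#N) meeting every constraint; each maps to a distinct set of atoms, giving 2 matches.

2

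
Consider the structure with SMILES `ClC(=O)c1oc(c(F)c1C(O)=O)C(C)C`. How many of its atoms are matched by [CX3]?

2

The query [CX3] means: C with X3: aliphatic carbon with exactly 3 total connections.
Check the 15 heavy atoms by environment: 1× o (aromatic, X2) → no; 4× c (aromatic, X3) → no; 2× C (X3) → match; 2× O (X1) → no; 1× Cl (X1) → no; 1× F (X1) → no; 3× C (X4) → no; 1× O (X2) → no.
That gives 2 matching atoms.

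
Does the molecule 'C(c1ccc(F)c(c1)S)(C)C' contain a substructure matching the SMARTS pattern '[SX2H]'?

Yes

The pattern [SX2H] describes an aliphatic sulfur with two connections, one being H — a thiol.
The molecule carries a thiol (-SH), whose atoms satisfy every constraint of the query, so the pattern matches.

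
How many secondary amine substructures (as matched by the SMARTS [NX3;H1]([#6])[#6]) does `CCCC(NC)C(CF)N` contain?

[NX3;H1]([#6])[#6] is the SMARTS for a secondary amine: a trivalent nitrogen with one H, bonded to two carbons.
Exactly one fragment in the molecule meets all constraints, giving 1 match.

1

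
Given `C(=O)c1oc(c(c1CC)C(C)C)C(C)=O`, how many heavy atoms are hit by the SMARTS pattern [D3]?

6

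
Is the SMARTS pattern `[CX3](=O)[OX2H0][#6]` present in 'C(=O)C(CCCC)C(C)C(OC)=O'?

Yes

The pattern [CX3](=O)[OX2H0][#6] describes a carbonyl carbon bonded to an oxygen that is itself bonded to carbon (no H on that O) — an ester.
The molecule carries a methyl-ester group (-C(=O)OCH3), whose atoms satisfy every constraint of the query, so the pattern matches.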